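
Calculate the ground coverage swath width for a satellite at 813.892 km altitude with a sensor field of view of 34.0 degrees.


FOV = 34.0 deg = 0.5934119 rad
swath = 2 * alt * tan(FOV/2) = 2 * 813.892 * tan(0.296706)
swath = 2 * 813.892 * 0.3057307
swath = 497.6635 km

497.6635 km


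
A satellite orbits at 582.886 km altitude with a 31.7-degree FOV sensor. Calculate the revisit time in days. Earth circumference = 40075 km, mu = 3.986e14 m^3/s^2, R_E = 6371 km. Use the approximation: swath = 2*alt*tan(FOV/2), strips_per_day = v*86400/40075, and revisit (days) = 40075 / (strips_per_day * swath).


swath = 2*582.886*tan(0.2766347) = 330.9793 km
v = sqrt(mu/r) = 7571.0282 m/s = 7.5710 km/s
strips/day = v*86400/40075 = 7.5710*86400/40075 = 16.3228
coverage/day = strips * swath = 16.3228 * 330.9793 = 5402.5138 km
revisit = 40075 / 5402.5138 = 7.4178 days

7.4178 days


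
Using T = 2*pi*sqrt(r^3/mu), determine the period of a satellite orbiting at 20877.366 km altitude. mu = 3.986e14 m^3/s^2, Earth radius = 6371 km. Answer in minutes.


r = 27248.3660 km = 2.7248366e+07 m
T = 2*pi*sqrt(r^3/mu) = 2*pi*sqrt(2.0231188e+22 / 3.986e14)
T = 44763.2816 s = 746.0547 min

746.0547 minutes


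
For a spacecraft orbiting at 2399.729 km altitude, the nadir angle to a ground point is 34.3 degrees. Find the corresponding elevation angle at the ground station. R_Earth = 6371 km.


r = R_E + alt = 8770.7290 km
Law of sines in the satellite / Earth-center / ground-point triangle:
  sin(nadir)/R_E = sin(90 + el)/r  =>  cos(el) = (r/R_E)*sin(nadir)
cos(el) = (8770.7290 / 6371.0000) * sin(34.3 deg) = 0.7757863
el = arccos(0.7757863) = 39.1236 deg
(Earth-central angle = 90 - nadir - el = 16.5764 deg)

39.1236 degrees


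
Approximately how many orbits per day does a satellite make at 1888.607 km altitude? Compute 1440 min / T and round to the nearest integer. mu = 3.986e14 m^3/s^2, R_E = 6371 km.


r = 8.259607e+06 m
T = 2*pi*sqrt(r^3/mu) = 7470.5108 s = 124.5085 min
revs/day = 1440 / 124.5085 = 11.5655
Rounded: 12 revolutions per day

12 revolutions per day


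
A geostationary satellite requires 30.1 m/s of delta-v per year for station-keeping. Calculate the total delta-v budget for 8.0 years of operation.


dV = rate * years = 30.1 * 8.0
dV = 240.8000 m/s

240.8000 m/s


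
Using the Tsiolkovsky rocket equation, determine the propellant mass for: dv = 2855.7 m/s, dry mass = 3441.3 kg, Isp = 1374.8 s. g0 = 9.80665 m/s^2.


ve = Isp * g0 = 1374.8 * 9.80665 = 13482.182420 m/s
mass ratio = exp(dv/ve) = exp(2855.7/13482.182420) = 1.23591661
m_prop = m_dry * (mr - 1) = 3441.3 * (1.23591661 - 1)
m_prop = 811.8598 kg

811.8598 kg


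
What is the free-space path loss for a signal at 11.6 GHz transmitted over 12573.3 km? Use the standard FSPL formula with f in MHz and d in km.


f = 11.6 GHz = 11600.0000 MHz
d = 12573.3 km
FSPL = 32.44 + 20*log10(11600.0000) + 20*log10(12573.3)
FSPL = 32.44 + 81.2892 + 81.9890
FSPL = 195.7181 dB

195.7181 dB


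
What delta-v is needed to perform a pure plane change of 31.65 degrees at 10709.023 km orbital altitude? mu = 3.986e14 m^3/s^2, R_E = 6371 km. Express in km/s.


r = 17080.0230 km = 1.7080023e+07 m
V = sqrt(mu/r) = 4830.8597 m/s
di = 31.65 deg = 0.5523967 rad
dV = 2*V*sin(di/2) = 2*4830.8597*sin(0.2761984)
dV = 2634.7515 m/s = 2.6348 km/s

2.6348 km/s


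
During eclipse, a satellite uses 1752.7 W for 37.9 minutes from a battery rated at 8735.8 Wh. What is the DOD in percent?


E_used = P * t / 60 = 1752.7 * 37.9 / 60 = 1107.1222 Wh
DOD = E_used / E_total * 100 = 1107.1222 / 8735.8 * 100
DOD = 12.6734 %

12.6734 %


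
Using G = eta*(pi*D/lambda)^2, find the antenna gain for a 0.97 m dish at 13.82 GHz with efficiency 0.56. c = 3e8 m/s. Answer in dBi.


lambda = c/f = 3e8 / 1.382e+10 = 0.02170767 m
G = eta*(pi*D/lambda)^2 = 0.56*(pi*0.97/0.02170767)^2
G = 11035.8253 (linear)
G = 10*log10(11035.8253) = 40.4280 dBi

40.4280 dBi


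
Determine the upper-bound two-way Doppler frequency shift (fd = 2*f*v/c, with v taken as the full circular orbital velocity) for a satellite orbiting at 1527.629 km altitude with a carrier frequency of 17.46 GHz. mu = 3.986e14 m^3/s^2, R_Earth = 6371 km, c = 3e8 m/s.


r = 7.898629e+06 m
v = sqrt(mu/r) = 7103.8338 m/s (worst-case radial velocity)
f = 17.46 GHz = 1.746e+10 Hz
fd = 2*f*v/c = 2*1.746e+10*7103.8338/3.0e+08
fd = 826886.2491 Hz

826886.2491 Hz


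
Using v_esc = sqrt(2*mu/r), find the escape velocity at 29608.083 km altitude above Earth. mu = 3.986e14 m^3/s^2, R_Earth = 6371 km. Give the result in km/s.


r = 6371.0 + 29608.083 = 35979.0830 km = 3.5979083e+07 m
v_esc = sqrt(2*mu/r) = sqrt(2*3.986e14 / 3.5979083e+07)
v_esc = 4707.1561 m/s = 4.7072 km/s

4.7072 km/s


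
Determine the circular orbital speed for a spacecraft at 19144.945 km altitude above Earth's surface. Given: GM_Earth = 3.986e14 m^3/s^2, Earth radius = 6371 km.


r = R_E + alt = 6371.0 + 19144.945 = 25515.9450 km = 2.5515945e+07 m
v = sqrt(mu/r) = sqrt(3.986e14 / 2.5515945e+07) = 3952.4175 m/s = 3.9524 km/s

3.9524 km/s


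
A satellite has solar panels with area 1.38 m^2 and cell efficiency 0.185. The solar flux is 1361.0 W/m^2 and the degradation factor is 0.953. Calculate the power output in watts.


P = area * eta * S * degradation
P = 1.38 * 0.185 * 1361.0 * 0.953
P = 331.1325 W

331.1325 W


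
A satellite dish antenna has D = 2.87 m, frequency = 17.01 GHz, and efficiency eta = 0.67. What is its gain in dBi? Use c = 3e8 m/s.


lambda = c/f = 3e8 / 1.701e+10 = 0.01763668 m
G = eta*(pi*D/lambda)^2 = 0.67*(pi*2.87/0.01763668)^2
G = 175107.3837 (linear)
G = 10*log10(175107.3837) = 52.4330 dBi

52.4330 dBi


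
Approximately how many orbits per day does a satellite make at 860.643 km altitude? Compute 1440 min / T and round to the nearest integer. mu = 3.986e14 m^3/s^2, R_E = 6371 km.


r = 7.231643e+06 m
T = 2*pi*sqrt(r^3/mu) = 6120.2151 s = 102.0036 min
revs/day = 1440 / 102.0036 = 14.1172
Rounded: 14 revolutions per day

14 revolutions per day


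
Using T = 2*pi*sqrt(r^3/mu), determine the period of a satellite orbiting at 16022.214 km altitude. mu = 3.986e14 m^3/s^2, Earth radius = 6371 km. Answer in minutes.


r = 22393.2140 km = 2.2393214e+07 m
T = 2*pi*sqrt(r^3/mu) = 2*pi*sqrt(1.1229212e+22 / 3.986e14)
T = 33349.2343 s = 555.8206 min

555.8206 minutes


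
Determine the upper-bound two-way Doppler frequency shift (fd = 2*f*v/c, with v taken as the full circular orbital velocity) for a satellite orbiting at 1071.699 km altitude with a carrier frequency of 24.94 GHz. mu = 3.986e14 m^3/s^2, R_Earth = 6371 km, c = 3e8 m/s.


r = 7.442699e+06 m
v = sqrt(mu/r) = 7318.1856 m/s (worst-case radial velocity)
f = 24.94 GHz = 2.494e+10 Hz
fd = 2*f*v/c = 2*2.494e+10*7318.1856/3.0e+08
fd = 1.2167703e+06 Hz

1.2168e+06 Hz


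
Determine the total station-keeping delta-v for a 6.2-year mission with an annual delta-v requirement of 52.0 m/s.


dV = rate * years = 52.0 * 6.2
dV = 322.4000 m/s

322.4000 m/s


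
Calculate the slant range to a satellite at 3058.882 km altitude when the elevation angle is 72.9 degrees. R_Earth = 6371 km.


h = 3058.882 km, el = 72.9 deg
d = -R_E*sin(el) + sqrt((R_E*sin(el))^2 + 2*R_E*h + h^2)
d = -6371.0000*sin(1.2723) + sqrt((6371.0000*0.955793)^2 + 2*6371.0000*3058.882 + 3058.882^2)
d = 3152.5746 km

3152.5746 km


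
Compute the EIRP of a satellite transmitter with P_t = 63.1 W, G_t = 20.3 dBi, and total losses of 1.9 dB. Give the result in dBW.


Pt = 63.1 W = 18.0003 dBW
EIRP = Pt_dBW + Gt - losses = 18.0003 + 20.3 - 1.9 = 36.4003 dBW

36.4003 dBW


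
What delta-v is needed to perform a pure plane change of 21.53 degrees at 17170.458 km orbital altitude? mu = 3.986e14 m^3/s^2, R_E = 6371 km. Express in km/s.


r = 23541.4580 km = 2.3541458e+07 m
V = sqrt(mu/r) = 4114.8307 m/s
di = 21.53 deg = 0.3757694 rad
dV = 2*V*sin(di/2) = 2*4114.8307*sin(0.1878847)
dV = 1537.1463 m/s = 1.5371 km/s

1.5371 km/s


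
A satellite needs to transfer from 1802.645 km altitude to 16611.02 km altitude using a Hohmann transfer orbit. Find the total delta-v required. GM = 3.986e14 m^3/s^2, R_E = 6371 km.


r1 = 8173.6450 km = 8.173645e+06 m
r2 = 22982.0200 km = 2.298202e+07 m
dv1 = sqrt(mu/r1)*(sqrt(2*r2/(r1+r2)) - 1) = 1498.7591 m/s
dv2 = sqrt(mu/r2)*(1 - sqrt(2*r1/(r1+r2))) = 1147.9343 m/s
total dv = |dv1| + |dv2| = 1498.7591 + 1147.9343 = 2646.6934 m/s = 2.6467 km/s

2.6467 km/s


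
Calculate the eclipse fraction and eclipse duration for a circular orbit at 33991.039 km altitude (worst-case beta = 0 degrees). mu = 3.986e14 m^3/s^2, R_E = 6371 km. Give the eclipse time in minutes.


r = 40362.0390 km
T = 1344.9917 min
Eclipse fraction = arcsin(R_E/r)/pi = arcsin(6371.0000/40362.0390)/pi
= arcsin(0.1578463)/pi = 0.05045507
Eclipse duration = 0.05045507 * 1344.9917 = 67.8616 min

67.8616 minutes


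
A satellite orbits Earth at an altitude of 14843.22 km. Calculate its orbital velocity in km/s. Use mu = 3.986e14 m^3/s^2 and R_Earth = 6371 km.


r = R_E + alt = 6371.0 + 14843.22 = 21214.2200 km = 2.121422e+07 m
v = sqrt(mu/r) = sqrt(3.986e14 / 2.121422e+07) = 4334.6607 m/s = 4.3347 km/s

4.3347 km/s


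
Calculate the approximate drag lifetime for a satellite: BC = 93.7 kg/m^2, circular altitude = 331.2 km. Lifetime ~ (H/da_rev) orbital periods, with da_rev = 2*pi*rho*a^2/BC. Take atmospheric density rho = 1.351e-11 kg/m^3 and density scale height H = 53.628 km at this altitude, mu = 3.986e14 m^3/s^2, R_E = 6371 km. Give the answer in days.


a = R_E + alt = 6702.2000 km = 6.7022e+06 m
da_rev = 2*pi*rho*a^2/BC = 2*pi*1.351e-11*(6.7022e+06)^2/93.7 = 40.694001 m per revolution
N = H/da_rev = 53628.0000 m / 40.694001 m = 1317.8355 revolutions
P = 2*pi*sqrt(a^3/mu) = 5460.5614 s
lifetime = N*P = 1317.8355 * 5460.5614 = 7.1961218e+06 s = 83.2884 days

83.2884 days


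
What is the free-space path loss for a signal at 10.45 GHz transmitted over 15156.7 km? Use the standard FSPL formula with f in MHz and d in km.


f = 10.45 GHz = 10450.0000 MHz
d = 15156.7 km
FSPL = 32.44 + 20*log10(10450.0000) + 20*log10(15156.7)
FSPL = 32.44 + 80.3823 + 83.6121
FSPL = 196.4344 dB

196.4344 dB


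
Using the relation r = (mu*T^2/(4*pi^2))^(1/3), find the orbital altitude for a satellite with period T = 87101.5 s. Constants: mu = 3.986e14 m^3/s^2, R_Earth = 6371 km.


T = 87101.5 s
r = (mu*T^2/(4*pi^2))^(1/3) = (3.986e14 * 87101.5^2 / (4*pi^2))^(1/3)
r = 4.2469415e+07 m = 42469.4147 km
alt = r - R_E = 42469.4147 - 6371 = 36098.4147 km

36098.4147 km


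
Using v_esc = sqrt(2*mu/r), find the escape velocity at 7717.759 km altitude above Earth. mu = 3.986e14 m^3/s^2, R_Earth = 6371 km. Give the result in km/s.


r = 6371.0 + 7717.759 = 14088.7590 km = 1.4088759e+07 m
v_esc = sqrt(2*mu/r) = sqrt(2*3.986e14 / 1.4088759e+07)
v_esc = 7522.2415 m/s = 7.5222 km/s

7.5222 km/s


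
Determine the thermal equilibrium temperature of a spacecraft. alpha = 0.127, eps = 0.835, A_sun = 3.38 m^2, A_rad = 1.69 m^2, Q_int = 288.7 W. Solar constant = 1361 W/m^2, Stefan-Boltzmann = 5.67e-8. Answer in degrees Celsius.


Numerator = alpha*S*A_sun + Q_int = 0.127*1361*3.38 + 288.7 = 872.9229 W
Denominator = eps*sigma*A_rad = 0.835*5.67e-8*1.69 = 8.0012205e-08 W/K^4
T^4 = 1.0909871e+10 K^4
T = 323.1878 K = 50.0378 C

50.0378 degrees Celsius


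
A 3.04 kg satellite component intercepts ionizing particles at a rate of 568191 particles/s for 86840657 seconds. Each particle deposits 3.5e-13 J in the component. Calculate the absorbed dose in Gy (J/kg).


Total energy deposited = rate * time * E_per
  = 568191 * 86840657 * 3.5e-13 = 17.2697 J
Dose = E_total / mass = 17.2697 / 3.04
Dose = 5.6808 Gy

5.6808 Gy


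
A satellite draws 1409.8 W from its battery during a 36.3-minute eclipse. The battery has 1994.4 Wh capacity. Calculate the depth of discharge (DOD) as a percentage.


E_used = P * t / 60 = 1409.8 * 36.3 / 60 = 852.9290 Wh
DOD = E_used / E_total * 100 = 852.9290 / 1994.4 * 100
DOD = 42.7662 %

42.7662 %


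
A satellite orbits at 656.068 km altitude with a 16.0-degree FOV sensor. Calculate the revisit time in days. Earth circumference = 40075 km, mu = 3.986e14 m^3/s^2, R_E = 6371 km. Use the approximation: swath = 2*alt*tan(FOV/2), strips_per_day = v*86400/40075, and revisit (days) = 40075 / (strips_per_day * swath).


swath = 2*656.068*tan(0.1396263) = 184.4087 km
v = sqrt(mu/r) = 7531.5015 m/s = 7.5315 km/s
strips/day = v*86400/40075 = 7.5315*86400/40075 = 16.2376
coverage/day = strips * swath = 16.2376 * 184.4087 = 2994.3541 km
revisit = 40075 / 2994.3541 = 13.3835 days

13.3835 days


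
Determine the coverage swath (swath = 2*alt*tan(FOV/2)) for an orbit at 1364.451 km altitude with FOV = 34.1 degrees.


FOV = 34.1 deg = 0.5951573 rad
swath = 2 * alt * tan(FOV/2) = 2 * 1364.451 * tan(0.2975786)
swath = 2 * 1364.451 * 0.3066852
swath = 836.9138 km

836.9138 km


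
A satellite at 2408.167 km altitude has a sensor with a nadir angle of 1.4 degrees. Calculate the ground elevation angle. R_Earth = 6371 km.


r = R_E + alt = 8779.1670 km
Law of sines in the satellite / Earth-center / ground-point triangle:
  sin(nadir)/R_E = sin(90 + el)/r  =>  cos(el) = (r/R_E)*sin(nadir)
cos(el) = (8779.1670 / 6371.0000) * sin(1.4 deg) = 0.03366727
el = arccos(0.03366727) = 88.0706 deg
(Earth-central angle = 90 - nadir - el = 0.529357 deg)

88.0706 degrees


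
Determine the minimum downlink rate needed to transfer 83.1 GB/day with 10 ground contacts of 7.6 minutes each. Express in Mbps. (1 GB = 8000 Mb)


total contact time = 10 * 7.6 * 60 = 4560.0000 s
data = 83.1 GB = 664800.0000 Mb
rate = 664800.0000 / 4560.0000 = 145.7895 Mbps

145.7895 Mbps


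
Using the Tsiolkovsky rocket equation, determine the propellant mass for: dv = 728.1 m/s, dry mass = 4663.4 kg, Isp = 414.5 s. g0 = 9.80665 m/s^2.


ve = Isp * g0 = 414.5 * 9.80665 = 4064.856425 m/s
mass ratio = exp(dv/ve) = exp(728.1/4064.856425) = 1.19616513
m_prop = m_dry * (mr - 1) = 4663.4 * (1.19616513 - 1)
m_prop = 914.7965 kg

914.7965 kg


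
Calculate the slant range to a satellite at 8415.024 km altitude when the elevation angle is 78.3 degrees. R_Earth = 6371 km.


h = 8415.024 km, el = 78.3 deg
d = -R_E*sin(el) + sqrt((R_E*sin(el))^2 + 2*R_E*h + h^2)
d = -6371.0000*sin(1.3666) + sqrt((6371.0000*0.9792228)^2 + 2*6371.0000*8415.024 + 8415.024^2)
d = 8490.8437 km

8490.8437 km


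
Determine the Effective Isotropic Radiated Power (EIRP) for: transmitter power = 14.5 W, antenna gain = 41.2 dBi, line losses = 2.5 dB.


Pt = 14.5 W = 11.6137 dBW
EIRP = Pt_dBW + Gt - losses = 11.6137 + 41.2 - 2.5 = 50.3137 dBW

50.3137 dBW


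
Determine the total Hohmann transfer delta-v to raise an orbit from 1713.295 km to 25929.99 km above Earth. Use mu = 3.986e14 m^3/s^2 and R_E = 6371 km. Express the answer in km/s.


r1 = 8084.2950 km = 8.084295e+06 m
r2 = 32300.9900 km = 3.230099e+07 m
dv1 = sqrt(mu/r1)*(sqrt(2*r2/(r1+r2)) - 1) = 1859.1538 m/s
dv2 = sqrt(mu/r2)*(1 - sqrt(2*r1/(r1+r2))) = 1290.1367 m/s
total dv = |dv1| + |dv2| = 1859.1538 + 1290.1367 = 3149.2904 m/s = 3.1493 km/s

3.1493 km/s


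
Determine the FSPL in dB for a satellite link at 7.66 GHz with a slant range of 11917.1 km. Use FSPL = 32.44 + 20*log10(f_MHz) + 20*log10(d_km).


f = 7.66 GHz = 7660.0000 MHz
d = 11917.1 km
FSPL = 32.44 + 20*log10(7660.0000) + 20*log10(11917.1)
FSPL = 32.44 + 77.6846 + 81.5234
FSPL = 191.6480 dB

191.6480 dB


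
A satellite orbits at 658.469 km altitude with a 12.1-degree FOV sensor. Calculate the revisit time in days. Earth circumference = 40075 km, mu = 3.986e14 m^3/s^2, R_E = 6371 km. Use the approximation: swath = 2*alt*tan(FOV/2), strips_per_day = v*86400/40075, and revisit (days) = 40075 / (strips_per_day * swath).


swath = 2*658.469*tan(0.1055924) = 139.5778 km
v = sqrt(mu/r) = 7530.2152 m/s = 7.5302 km/s
strips/day = v*86400/40075 = 7.5302*86400/40075 = 16.2348
coverage/day = strips * swath = 16.2348 * 139.5778 = 2266.0212 km
revisit = 40075 / 2266.0212 = 17.6852 days

17.6852 days


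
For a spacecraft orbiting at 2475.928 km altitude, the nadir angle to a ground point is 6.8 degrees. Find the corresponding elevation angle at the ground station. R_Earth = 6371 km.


r = R_E + alt = 8846.9280 km
Law of sines in the satellite / Earth-center / ground-point triangle:
  sin(nadir)/R_E = sin(90 + el)/r  =>  cos(el) = (r/R_E)*sin(nadir)
cos(el) = (8846.9280 / 6371.0000) * sin(6.8 deg) = 0.1644187
el = arccos(0.1644187) = 80.5365 deg
(Earth-central angle = 90 - nadir - el = 2.6635 deg)

80.5365 degrees


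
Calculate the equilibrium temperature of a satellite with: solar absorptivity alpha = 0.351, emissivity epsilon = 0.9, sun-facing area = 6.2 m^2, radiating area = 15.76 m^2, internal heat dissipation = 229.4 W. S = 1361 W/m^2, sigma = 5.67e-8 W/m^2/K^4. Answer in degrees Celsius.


Numerator = alpha*S*A_sun + Q_int = 0.351*1361*6.2 + 229.4 = 3191.2082 W
Denominator = eps*sigma*A_rad = 0.9*5.67e-8*15.76 = 8.042328e-07 W/K^4
T^4 = 3.9680155e+09 K^4
T = 250.9824 K = -22.1676 C

-22.1676 degrees Celsius


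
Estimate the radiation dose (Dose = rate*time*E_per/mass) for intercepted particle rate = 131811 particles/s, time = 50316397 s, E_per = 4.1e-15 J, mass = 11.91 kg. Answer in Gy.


Total energy deposited = rate * time * E_per
  = 131811 * 50316397 * 4.1e-15 = 0.02719224 J
Dose = E_total / mass = 0.02719224 / 11.91
Dose = 0.002283144 Gy

0.0023 Gy


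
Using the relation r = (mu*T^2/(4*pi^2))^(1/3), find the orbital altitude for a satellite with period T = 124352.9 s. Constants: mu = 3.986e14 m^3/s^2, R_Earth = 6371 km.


T = 124352.9 s
r = (mu*T^2/(4*pi^2))^(1/3) = (3.986e14 * 124352.9^2 / (4*pi^2))^(1/3)
r = 5.3847201e+07 m = 53847.2007 km
alt = r - R_E = 53847.2007 - 6371 = 47476.2007 km

47476.2007 km


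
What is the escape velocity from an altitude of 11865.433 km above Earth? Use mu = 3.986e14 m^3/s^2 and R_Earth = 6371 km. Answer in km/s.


r = 6371.0 + 11865.433 = 18236.4330 km = 1.8236433e+07 m
v_esc = sqrt(2*mu/r) = sqrt(2*3.986e14 / 1.8236433e+07)
v_esc = 6611.7085 m/s = 6.6117 km/s

6.6117 km/s


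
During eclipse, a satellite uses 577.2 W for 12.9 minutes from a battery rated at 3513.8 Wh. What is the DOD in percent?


E_used = P * t / 60 = 577.2 * 12.9 / 60 = 124.0980 Wh
DOD = E_used / E_total * 100 = 124.0980 / 3513.8 * 100
DOD = 3.5317 %

3.5317 %


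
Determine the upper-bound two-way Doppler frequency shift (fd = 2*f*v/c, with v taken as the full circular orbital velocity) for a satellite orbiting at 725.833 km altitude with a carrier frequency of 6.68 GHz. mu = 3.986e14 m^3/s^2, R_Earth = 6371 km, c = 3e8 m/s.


r = 7.096833e+06 m
v = sqrt(mu/r) = 7494.3911 m/s (worst-case radial velocity)
f = 6.68 GHz = 6.68e+09 Hz
fd = 2*f*v/c = 2*6.68e+09*7494.3911/3.0e+08
fd = 333750.2178 Hz

333750.2178 Hz


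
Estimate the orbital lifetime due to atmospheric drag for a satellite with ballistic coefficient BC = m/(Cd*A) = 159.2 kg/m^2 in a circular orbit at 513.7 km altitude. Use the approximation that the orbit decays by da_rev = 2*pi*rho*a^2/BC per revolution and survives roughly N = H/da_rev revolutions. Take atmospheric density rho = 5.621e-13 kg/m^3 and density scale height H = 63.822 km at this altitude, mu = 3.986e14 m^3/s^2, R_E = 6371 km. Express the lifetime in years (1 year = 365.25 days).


a = R_E + alt = 6884.7000 km = 6.8847e+06 m
da_rev = 2*pi*rho*a^2/BC = 2*pi*5.621e-13*(6.8847e+06)^2/159.2 = 1.051527 m per revolution
N = H/da_rev = 63822.0000 m / 1.051527 m = 60694.5894 revolutions
P = 2*pi*sqrt(a^3/mu) = 5685.1084 s
lifetime = N*P = 60694.5894 * 5685.1084 = 3.4505532e+08 s = 3993.6959 days
years = 3993.6959 / 365.25 = 10.9341 years

10.9341 years


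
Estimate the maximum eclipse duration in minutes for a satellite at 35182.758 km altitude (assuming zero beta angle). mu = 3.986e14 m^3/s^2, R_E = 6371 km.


r = 41553.7580 km
T = 1404.9971 min
Eclipse fraction = arcsin(R_E/r)/pi = arcsin(6371.0000/41553.7580)/pi
= arcsin(0.1533195)/pi = 0.04899635
Eclipse duration = 0.04899635 * 1404.9971 = 68.8397 min

68.8397 minutes


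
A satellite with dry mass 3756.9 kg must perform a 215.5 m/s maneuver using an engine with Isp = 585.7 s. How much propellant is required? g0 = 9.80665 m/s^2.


ve = Isp * g0 = 585.7 * 9.80665 = 5743.754905 m/s
mass ratio = exp(dv/ve) = exp(215.5/5743.754905) = 1.03823173
m_prop = m_dry * (mr - 1) = 3756.9 * (1.03823173 - 1)
m_prop = 143.6328 kg

143.6328 kg


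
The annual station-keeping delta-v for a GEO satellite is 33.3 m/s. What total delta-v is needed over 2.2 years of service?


dV = rate * years = 33.3 * 2.2
dV = 73.2600 m/s

73.2600 m/s


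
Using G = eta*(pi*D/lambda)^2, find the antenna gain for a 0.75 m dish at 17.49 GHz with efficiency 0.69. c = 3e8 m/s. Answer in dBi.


lambda = c/f = 3e8 / 1.749e+10 = 0.01715266 m
G = eta*(pi*D/lambda)^2 = 0.69*(pi*0.75/0.01715266)^2
G = 13019.9247 (linear)
G = 10*log10(13019.9247) = 41.1461 dBi

41.1461 dBi


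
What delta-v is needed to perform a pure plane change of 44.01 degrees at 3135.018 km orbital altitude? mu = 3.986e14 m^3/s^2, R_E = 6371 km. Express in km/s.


r = 9506.0180 km = 9.506018e+06 m
V = sqrt(mu/r) = 6475.4407 m/s
di = 44.01 deg = 0.7681194 rad
dV = 2*V*sin(di/2) = 2*6475.4407*sin(0.3840597)
dV = 4852.5334 m/s = 4.8525 km/s

4.8525 km/s


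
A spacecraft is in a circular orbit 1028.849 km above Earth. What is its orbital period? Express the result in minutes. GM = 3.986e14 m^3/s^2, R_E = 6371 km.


r = 7399.8490 km = 7.399849e+06 m
T = 2*pi*sqrt(r^3/mu) = 2*pi*sqrt(4.0519919e+20 / 3.986e14)
T = 6334.9838 s = 105.5831 min

105.5831 minutes


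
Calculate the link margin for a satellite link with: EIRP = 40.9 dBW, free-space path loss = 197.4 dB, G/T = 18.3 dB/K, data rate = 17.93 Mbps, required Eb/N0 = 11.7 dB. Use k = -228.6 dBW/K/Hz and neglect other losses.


C/N0 = EIRP - FSPL + G/T - k = 40.9 - 197.4 + 18.3 - (-228.6)
C/N0 = 90.4000 dB-Hz
R_b = 17.93 Mbps = 1.793e+07 bps -> 10*log10(R_b) = 72.5358 dB-Hz
Eb/N0 = C/N0 - 10*log10(R_b) = 90.4000 - 72.5358 = 17.8642 dB
Margin = Eb/N0 - Eb/N0_req = 17.8642 - 11.7 = 6.1642 dB (link closes)

6.1642 dB


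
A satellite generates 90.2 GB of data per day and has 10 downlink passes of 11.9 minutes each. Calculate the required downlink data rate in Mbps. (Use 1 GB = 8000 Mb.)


total contact time = 10 * 11.9 * 60 = 7140.0000 s
data = 90.2 GB = 721600.0000 Mb
rate = 721600.0000 / 7140.0000 = 101.0644 Mbps

101.0644 Mbps


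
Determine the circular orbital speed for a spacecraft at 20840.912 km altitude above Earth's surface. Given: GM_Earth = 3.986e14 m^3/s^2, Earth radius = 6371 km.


r = R_E + alt = 6371.0 + 20840.912 = 27211.9120 km = 2.7211912e+07 m
v = sqrt(mu/r) = sqrt(3.986e14 / 2.7211912e+07) = 3827.2702 m/s = 3.8273 km/s

3.8273 km/s


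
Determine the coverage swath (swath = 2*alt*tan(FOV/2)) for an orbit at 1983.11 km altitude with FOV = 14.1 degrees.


FOV = 14.1 deg = 0.2460914 rad
swath = 2 * alt * tan(FOV/2) = 2 * 1983.11 * tan(0.1230457)
swath = 2 * 1983.11 * 0.1236705
swath = 490.5043 km

490.5043 km


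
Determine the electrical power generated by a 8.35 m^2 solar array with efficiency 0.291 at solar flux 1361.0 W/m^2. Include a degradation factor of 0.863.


P = area * eta * S * degradation
P = 8.35 * 0.291 * 1361.0 * 0.863
P = 2853.9633 W

2853.9633 W


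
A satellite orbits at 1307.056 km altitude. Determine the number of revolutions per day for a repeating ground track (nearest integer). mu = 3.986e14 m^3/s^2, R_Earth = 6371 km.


r = 7.678056e+06 m
T = 2*pi*sqrt(r^3/mu) = 6695.5789 s = 111.5930 min
revs/day = 1440 / 111.5930 = 12.9040
Rounded: 13 revolutions per day

13 revolutions per day


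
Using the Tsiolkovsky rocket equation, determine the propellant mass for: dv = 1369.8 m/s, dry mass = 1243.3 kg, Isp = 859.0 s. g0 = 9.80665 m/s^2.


ve = Isp * g0 = 859.0 * 9.80665 = 8423.912350 m/s
mass ratio = exp(dv/ve) = exp(1369.8/8423.912350) = 1.17657600
m_prop = m_dry * (mr - 1) = 1243.3 * (1.17657600 - 1)
m_prop = 219.5369 kg

219.5369 kg


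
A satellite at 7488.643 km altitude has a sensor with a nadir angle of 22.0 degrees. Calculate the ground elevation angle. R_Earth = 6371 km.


r = R_E + alt = 13859.6430 km
Law of sines in the satellite / Earth-center / ground-point triangle:
  sin(nadir)/R_E = sin(90 + el)/r  =>  cos(el) = (r/R_E)*sin(nadir)
cos(el) = (13859.6430 / 6371.0000) * sin(22.0 deg) = 0.8149292
el = arccos(0.8149292) = 35.4196 deg
(Earth-central angle = 90 - nadir - el = 32.5804 deg)

35.4196 degrees


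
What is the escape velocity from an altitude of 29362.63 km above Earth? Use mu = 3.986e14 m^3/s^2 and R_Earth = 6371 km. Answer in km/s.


r = 6371.0 + 29362.63 = 35733.6300 km = 3.573363e+07 m
v_esc = sqrt(2*mu/r) = sqrt(2*3.986e14 / 3.573363e+07)
v_esc = 4723.2951 m/s = 4.7233 km/s

4.7233 km/s


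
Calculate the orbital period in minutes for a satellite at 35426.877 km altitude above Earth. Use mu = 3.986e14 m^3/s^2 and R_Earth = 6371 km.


r = 41797.8770 km = 4.1797877e+07 m
T = 2*pi*sqrt(r^3/mu) = 2*pi*sqrt(7.3023504e+22 / 3.986e14)
T = 85043.7803 s = 1417.3963 min

1417.3963 minutes


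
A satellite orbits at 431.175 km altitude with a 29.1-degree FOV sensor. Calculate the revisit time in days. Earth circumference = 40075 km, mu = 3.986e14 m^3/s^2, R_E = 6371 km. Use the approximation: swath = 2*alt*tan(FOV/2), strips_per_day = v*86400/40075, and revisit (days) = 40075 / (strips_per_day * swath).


swath = 2*431.175*tan(0.2539454) = 223.8219 km
v = sqrt(mu/r) = 7654.9921 m/s = 7.6550 km/s
strips/day = v*86400/40075 = 7.6550*86400/40075 = 16.5038
coverage/day = strips * swath = 16.5038 * 223.8219 = 3693.9209 km
revisit = 40075 / 3693.9209 = 10.8489 days

10.8489 days


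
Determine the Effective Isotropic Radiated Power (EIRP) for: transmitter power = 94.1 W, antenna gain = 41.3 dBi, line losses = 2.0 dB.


Pt = 94.1 W = 19.7359 dBW
EIRP = Pt_dBW + Gt - losses = 19.7359 + 41.3 - 2.0 = 59.0359 dBW

59.0359 dBW


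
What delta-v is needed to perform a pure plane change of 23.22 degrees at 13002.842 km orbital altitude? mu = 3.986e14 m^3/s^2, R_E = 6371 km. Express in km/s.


r = 19373.8420 km = 1.9373842e+07 m
V = sqrt(mu/r) = 4535.8718 m/s
di = 23.22 deg = 0.4052655 rad
dV = 2*V*sin(di/2) = 2*4535.8718*sin(0.2026327)
dV = 1825.6783 m/s = 1.8257 km/s

1.8257 km/s


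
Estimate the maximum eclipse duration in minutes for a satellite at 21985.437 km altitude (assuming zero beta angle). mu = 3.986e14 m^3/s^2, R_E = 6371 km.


r = 28356.4370 km
T = 792.0224 min
Eclipse fraction = arcsin(R_E/r)/pi = arcsin(6371.0000/28356.4370)/pi
= arcsin(0.2246756)/pi = 0.07213224
Eclipse duration = 0.07213224 * 792.0224 = 57.1304 min

57.1304 minutes


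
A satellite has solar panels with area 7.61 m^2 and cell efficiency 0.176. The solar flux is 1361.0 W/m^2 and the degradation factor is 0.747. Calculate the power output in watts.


P = area * eta * S * degradation
P = 7.61 * 0.176 * 1361.0 * 0.747
P = 1361.6831 W

1361.6831 W


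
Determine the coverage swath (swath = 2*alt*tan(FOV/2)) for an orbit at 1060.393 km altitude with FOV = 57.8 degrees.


FOV = 57.8 deg = 1.0088 rad
swath = 2 * alt * tan(FOV/2) = 2 * 1060.393 * tan(0.5044002)
swath = 2 * 1060.393 * 0.5520297
swath = 1170.7368 km

1170.7368 km


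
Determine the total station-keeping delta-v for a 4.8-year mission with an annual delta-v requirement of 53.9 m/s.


dV = rate * years = 53.9 * 4.8
dV = 258.7200 m/s

258.7200 m/s


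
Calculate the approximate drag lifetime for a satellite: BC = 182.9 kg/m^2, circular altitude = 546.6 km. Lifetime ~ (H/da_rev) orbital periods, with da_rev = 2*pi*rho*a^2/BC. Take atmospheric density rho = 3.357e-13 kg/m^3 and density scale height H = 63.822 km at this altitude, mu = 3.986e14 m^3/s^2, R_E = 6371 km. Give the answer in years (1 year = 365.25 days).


a = R_E + alt = 6917.6000 km = 6.9176e+06 m
da_rev = 2*pi*rho*a^2/BC = 2*pi*3.357e-13*(6.9176e+06)^2/182.9 = 0.551859339 m per revolution
N = H/da_rev = 63822.0000 m / 0.551859339 m = 115649.0351 revolutions
P = 2*pi*sqrt(a^3/mu) = 5725.9083 s
lifetime = N*P = 115649.0351 * 5725.9083 = 6.6219577e+08 s = 7664.3029 days
years = 7664.3029 / 365.25 = 20.9837 years

20.9837 years


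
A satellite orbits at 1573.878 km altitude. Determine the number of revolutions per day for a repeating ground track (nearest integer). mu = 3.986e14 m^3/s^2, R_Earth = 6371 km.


r = 7.944878e+06 m
T = 2*pi*sqrt(r^3/mu) = 7047.6134 s = 117.4602 min
revs/day = 1440 / 117.4602 = 12.2595
Rounded: 12 revolutions per day

12 revolutions per day


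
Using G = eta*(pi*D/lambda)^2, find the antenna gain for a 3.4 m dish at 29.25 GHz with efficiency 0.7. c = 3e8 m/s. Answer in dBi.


lambda = c/f = 3e8 / 2.925e+10 = 0.01025641 m
G = eta*(pi*D/lambda)^2 = 0.7*(pi*3.4/0.01025641)^2
G = 759215.1240 (linear)
G = 10*log10(759215.1240) = 58.8036 dBi

58.8036 dBi


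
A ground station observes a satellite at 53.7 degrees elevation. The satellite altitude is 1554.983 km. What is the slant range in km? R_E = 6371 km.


h = 1554.983 km, el = 53.7 deg
d = -R_E*sin(el) + sqrt((R_E*sin(el))^2 + 2*R_E*h + h^2)
d = -6371.0000*sin(0.9372418) + sqrt((6371.0000*0.8059283)^2 + 2*6371.0000*1554.983 + 1554.983^2)
d = 1836.4685 km

1836.4685 km


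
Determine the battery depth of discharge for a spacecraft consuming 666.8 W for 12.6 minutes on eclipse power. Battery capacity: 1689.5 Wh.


E_used = P * t / 60 = 666.8 * 12.6 / 60 = 140.0280 Wh
DOD = E_used / E_total * 100 = 140.0280 / 1689.5 * 100
DOD = 8.2881 %

8.2881 %


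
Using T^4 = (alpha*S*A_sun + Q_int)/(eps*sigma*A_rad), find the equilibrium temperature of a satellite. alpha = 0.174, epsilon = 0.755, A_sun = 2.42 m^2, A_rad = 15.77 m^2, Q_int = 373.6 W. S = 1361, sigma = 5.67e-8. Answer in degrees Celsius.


Numerator = alpha*S*A_sun + Q_int = 0.174*1361*2.42 + 373.6 = 946.6899 W
Denominator = eps*sigma*A_rad = 0.755*5.67e-8*15.77 = 6.7509004e-07 W/K^4
T^4 = 1.4023165e+09 K^4
T = 193.5136 K = -79.6364 C

-79.6364 degrees Celsius


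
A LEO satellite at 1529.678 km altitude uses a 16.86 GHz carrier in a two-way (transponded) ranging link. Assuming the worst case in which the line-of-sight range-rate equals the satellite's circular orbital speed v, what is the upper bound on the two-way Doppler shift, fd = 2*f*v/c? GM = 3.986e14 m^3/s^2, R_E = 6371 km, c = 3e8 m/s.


r = 7.900678e+06 m
v = sqrt(mu/r) = 7102.9125 m/s (worst-case radial velocity)
f = 16.86 GHz = 1.686e+10 Hz
fd = 2*f*v/c = 2*1.686e+10*7102.9125/3.0e+08
fd = 798367.3677 Hz

798367.3677 Hz


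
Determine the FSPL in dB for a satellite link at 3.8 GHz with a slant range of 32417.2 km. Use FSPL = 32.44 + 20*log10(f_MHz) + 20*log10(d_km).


f = 3.8 GHz = 3800.0000 MHz
d = 32417.2 km
FSPL = 32.44 + 20*log10(3800.0000) + 20*log10(32417.2)
FSPL = 32.44 + 71.5957 + 90.2155
FSPL = 194.2512 dB

194.2512 dB


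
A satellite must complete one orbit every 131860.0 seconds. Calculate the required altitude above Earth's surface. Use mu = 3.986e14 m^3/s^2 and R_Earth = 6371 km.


T = 131860.0 s
r = (mu*T^2/(4*pi^2))^(1/3) = (3.986e14 * 131860.0^2 / (4*pi^2))^(1/3)
r = 5.5993107e+07 m = 55993.1070 km
alt = r - R_E = 55993.1070 - 6371 = 49622.1070 km

49622.1070 km


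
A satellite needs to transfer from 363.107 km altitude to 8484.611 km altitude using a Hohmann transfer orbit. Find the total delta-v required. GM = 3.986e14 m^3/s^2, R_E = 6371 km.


r1 = 6734.1070 km = 6.734107e+06 m
r2 = 14855.6110 km = 1.4855611e+07 m
dv1 = sqrt(mu/r1)*(sqrt(2*r2/(r1+r2)) - 1) = 1331.7953 m/s
dv2 = sqrt(mu/r2)*(1 - sqrt(2*r1/(r1+r2))) = 1088.6845 m/s
total dv = |dv1| + |dv2| = 1331.7953 + 1088.6845 = 2420.4798 m/s = 2.4205 km/s

2.4205 km/s


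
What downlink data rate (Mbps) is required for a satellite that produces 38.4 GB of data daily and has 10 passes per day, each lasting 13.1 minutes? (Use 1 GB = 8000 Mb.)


total contact time = 10 * 13.1 * 60 = 7860.0000 s
data = 38.4 GB = 307200.0000 Mb
rate = 307200.0000 / 7860.0000 = 39.0840 Mbps

39.0840 Mbps


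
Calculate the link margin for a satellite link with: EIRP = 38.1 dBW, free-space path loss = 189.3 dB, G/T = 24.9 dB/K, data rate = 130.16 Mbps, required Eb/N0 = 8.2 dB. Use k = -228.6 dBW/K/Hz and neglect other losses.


C/N0 = EIRP - FSPL + G/T - k = 38.1 - 189.3 + 24.9 - (-228.6)
C/N0 = 102.3000 dB-Hz
R_b = 130.16 Mbps = 1.3016e+08 bps -> 10*log10(R_b) = 81.1448 dB-Hz
Eb/N0 = C/N0 - 10*log10(R_b) = 102.3000 - 81.1448 = 21.1552 dB
Margin = Eb/N0 - Eb/N0_req = 21.1552 - 8.2 = 12.9552 dB (link closes)

12.9552 dB


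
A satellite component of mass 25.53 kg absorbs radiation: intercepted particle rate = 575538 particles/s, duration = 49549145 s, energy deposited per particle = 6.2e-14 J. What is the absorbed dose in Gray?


Total energy deposited = rate * time * E_per
  = 575538 * 49549145 * 6.2e-14 = 1.7681 J
Dose = E_total / mass = 1.7681 / 25.53
Dose = 0.06925499 Gy

0.0693 Gy


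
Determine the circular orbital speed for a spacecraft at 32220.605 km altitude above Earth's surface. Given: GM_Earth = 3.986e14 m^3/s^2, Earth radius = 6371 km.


r = R_E + alt = 6371.0 + 32220.605 = 38591.6050 km = 3.8591605e+07 m
v = sqrt(mu/r) = sqrt(3.986e14 / 3.8591605e+07) = 3213.8250 m/s = 3.2138 km/s

3.2138 km/s


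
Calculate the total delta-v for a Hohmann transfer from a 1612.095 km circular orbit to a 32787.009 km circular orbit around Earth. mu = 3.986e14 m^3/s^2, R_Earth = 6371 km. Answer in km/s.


r1 = 7983.0950 km = 7.983095e+06 m
r2 = 39158.0090 km = 3.9158009e+07 m
dv1 = sqrt(mu/r1)*(sqrt(2*r2/(r1+r2)) - 1) = 2041.5415 m/s
dv2 = sqrt(mu/r2)*(1 - sqrt(2*r1/(r1+r2))) = 1333.7227 m/s
total dv = |dv1| + |dv2| = 2041.5415 + 1333.7227 = 3375.2642 m/s = 3.3753 km/s

3.3753 km/s


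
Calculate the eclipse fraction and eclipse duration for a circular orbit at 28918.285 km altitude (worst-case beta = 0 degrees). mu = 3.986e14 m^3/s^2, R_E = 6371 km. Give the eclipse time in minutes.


r = 35289.2850 km
T = 1099.5735 min
Eclipse fraction = arcsin(R_E/r)/pi = arcsin(6371.0000/35289.2850)/pi
= arcsin(0.1805364)/pi = 0.05778336
Eclipse duration = 0.05778336 * 1099.5735 = 63.5370 min

63.5370 minutes


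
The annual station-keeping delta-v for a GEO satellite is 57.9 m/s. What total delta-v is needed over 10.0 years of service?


dV = rate * years = 57.9 * 10.0
dV = 579.0000 m/s

579.0000 m/s


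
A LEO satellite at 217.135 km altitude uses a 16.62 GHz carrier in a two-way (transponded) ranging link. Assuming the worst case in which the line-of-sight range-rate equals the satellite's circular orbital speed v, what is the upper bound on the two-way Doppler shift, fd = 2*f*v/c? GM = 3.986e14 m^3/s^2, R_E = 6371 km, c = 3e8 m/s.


r = 6.588135e+06 m
v = sqrt(mu/r) = 7778.3486 m/s (worst-case radial velocity)
f = 16.62 GHz = 1.662e+10 Hz
fd = 2*f*v/c = 2*1.662e+10*7778.3486/3.0e+08
fd = 861841.0236 Hz

861841.0236 Hz


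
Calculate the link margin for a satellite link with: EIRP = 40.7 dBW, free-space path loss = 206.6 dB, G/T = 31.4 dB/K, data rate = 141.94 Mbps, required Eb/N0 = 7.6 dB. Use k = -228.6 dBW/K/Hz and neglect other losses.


C/N0 = EIRP - FSPL + G/T - k = 40.7 - 206.6 + 31.4 - (-228.6)
C/N0 = 94.1000 dB-Hz
R_b = 141.94 Mbps = 1.4194e+08 bps -> 10*log10(R_b) = 81.5210 dB-Hz
Eb/N0 = C/N0 - 10*log10(R_b) = 94.1000 - 81.5210 = 12.5790 dB
Margin = Eb/N0 - Eb/N0_req = 12.5790 - 7.6 = 4.9790 dB (link closes)

4.9790 dB


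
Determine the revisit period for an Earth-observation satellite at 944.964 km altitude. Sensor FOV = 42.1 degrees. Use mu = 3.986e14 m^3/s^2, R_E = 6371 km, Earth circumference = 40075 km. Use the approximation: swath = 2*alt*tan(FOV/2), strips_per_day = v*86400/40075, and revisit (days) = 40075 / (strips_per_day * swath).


swath = 2*944.964*tan(0.3673918) = 727.3683 km
v = sqrt(mu/r) = 7381.3002 m/s = 7.3813 km/s
strips/day = v*86400/40075 = 7.3813*86400/40075 = 15.9138
coverage/day = strips * swath = 15.9138 * 727.3683 = 11575.1722 km
revisit = 40075 / 11575.1722 = 3.4622 days

3.4622 days


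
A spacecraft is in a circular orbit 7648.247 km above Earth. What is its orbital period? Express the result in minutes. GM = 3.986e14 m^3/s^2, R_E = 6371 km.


r = 14019.2470 km = 1.4019247e+07 m
T = 2*pi*sqrt(r^3/mu) = 2*pi*sqrt(2.7553328e+21 / 3.986e14)
T = 16519.5515 s = 275.3259 min

275.3259 minutes


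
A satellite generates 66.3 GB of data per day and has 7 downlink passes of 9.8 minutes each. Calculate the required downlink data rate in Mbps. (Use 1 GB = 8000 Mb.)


total contact time = 7 * 9.8 * 60 = 4116.0000 s
data = 66.3 GB = 530400.0000 Mb
rate = 530400.0000 / 4116.0000 = 128.8630 Mbps

128.8630 Mbps


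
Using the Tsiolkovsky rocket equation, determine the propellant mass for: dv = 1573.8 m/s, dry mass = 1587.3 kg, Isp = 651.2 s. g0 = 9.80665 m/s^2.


ve = Isp * g0 = 651.2 * 9.80665 = 6386.090480 m/s
mass ratio = exp(dv/ve) = exp(1573.8/6386.090480) = 1.27946479
m_prop = m_dry * (mr - 1) = 1587.3 * (1.27946479 - 1)
m_prop = 443.5945 kg

443.5945 kg


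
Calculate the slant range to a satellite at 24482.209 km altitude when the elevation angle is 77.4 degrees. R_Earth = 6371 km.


h = 24482.209 km, el = 77.4 deg
d = -R_E*sin(el) + sqrt((R_E*sin(el))^2 + 2*R_E*h + h^2)
d = -6371.0000*sin(1.3509) + sqrt((6371.0000*0.9759168)^2 + 2*6371.0000*24482.209 + 24482.209^2)
d = 24604.3257 km

24604.3257 km


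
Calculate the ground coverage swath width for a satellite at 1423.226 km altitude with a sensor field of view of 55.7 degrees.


FOV = 55.7 deg = 0.9721484 rad
swath = 2 * alt * tan(FOV/2) = 2 * 1423.226 * tan(0.4860742)
swath = 2 * 1423.226 * 0.528356
swath = 1503.9399 km

1503.9399 km


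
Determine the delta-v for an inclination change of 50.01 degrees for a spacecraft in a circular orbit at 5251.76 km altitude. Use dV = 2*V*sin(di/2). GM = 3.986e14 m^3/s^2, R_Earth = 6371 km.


r = 11622.7600 km = 1.162276e+07 m
V = sqrt(mu/r) = 5856.1745 m/s
di = 50.01 deg = 0.8728392 rad
dV = 2*V*sin(di/2) = 2*5856.1745*sin(0.4364196)
dV = 4950.7789 m/s = 4.9508 km/s

4.9508 km/s


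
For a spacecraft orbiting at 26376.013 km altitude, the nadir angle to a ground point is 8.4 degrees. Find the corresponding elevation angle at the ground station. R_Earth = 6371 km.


r = R_E + alt = 32747.0130 km
Law of sines in the satellite / Earth-center / ground-point triangle:
  sin(nadir)/R_E = sin(90 + el)/r  =>  cos(el) = (r/R_E)*sin(nadir)
cos(el) = (32747.0130 / 6371.0000) * sin(8.4 deg) = 0.7508684
el = arccos(0.7508684) = 41.3343 deg
(Earth-central angle = 90 - nadir - el = 40.2657 deg)

41.3343 degrees


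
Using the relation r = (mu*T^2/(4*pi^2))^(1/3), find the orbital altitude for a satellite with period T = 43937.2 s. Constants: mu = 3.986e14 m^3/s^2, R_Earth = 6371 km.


T = 43937.2 s
r = (mu*T^2/(4*pi^2))^(1/3) = (3.986e14 * 43937.2^2 / (4*pi^2))^(1/3)
r = 2.6912091e+07 m = 26912.0907 km
alt = r - R_E = 26912.0907 - 6371 = 20541.0907 km

20541.0907 km


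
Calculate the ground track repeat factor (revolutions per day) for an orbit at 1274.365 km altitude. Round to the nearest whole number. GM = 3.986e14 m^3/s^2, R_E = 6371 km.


r = 7.645365e+06 m
T = 2*pi*sqrt(r^3/mu) = 6652.8626 s = 110.8810 min
revs/day = 1440 / 110.8810 = 12.9869
Rounded: 13 revolutions per day

13 revolutions per day


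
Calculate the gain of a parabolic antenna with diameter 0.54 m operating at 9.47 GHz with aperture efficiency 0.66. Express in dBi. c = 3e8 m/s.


lambda = c/f = 3e8 / 9.47e+09 = 0.03167899 m
G = eta*(pi*D/lambda)^2 = 0.66*(pi*0.54/0.03167899)^2
G = 1892.7299 (linear)
G = 10*log10(1892.7299) = 32.7709 dBi

32.7709 dBi


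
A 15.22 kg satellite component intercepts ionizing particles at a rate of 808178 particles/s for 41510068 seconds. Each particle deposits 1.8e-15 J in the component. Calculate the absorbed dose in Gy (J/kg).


Total energy deposited = rate * time * E_per
  = 808178 * 41510068 * 1.8e-15 = 0.06038554 J
Dose = E_total / mass = 0.06038554 / 15.22
Dose = 0.003967513 Gy

0.0040 Gy
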